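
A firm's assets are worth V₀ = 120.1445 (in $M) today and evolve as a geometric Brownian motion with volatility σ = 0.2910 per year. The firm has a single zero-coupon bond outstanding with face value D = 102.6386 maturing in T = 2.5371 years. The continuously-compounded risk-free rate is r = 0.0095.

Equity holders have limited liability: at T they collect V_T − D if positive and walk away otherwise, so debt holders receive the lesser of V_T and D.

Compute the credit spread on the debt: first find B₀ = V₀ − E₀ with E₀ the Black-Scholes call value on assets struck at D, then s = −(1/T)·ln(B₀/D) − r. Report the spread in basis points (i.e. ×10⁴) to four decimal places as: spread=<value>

d₁ = [ln(V₀/D) + (r + σ²/2)T] / (σ√T)
   = [ln(120.1445/102.6386) + (0.0095 + 0.5·0.2910²)·2.5371] / (0.2910·√2.5371)
   = [0.157481 + 0.131525] / 0.463513 = 0.623512
d₂ = d₁ − σ√T = 0.623512 − 0.463513 = 0.159999
N(d₁) = 0.733526,  N(d₂) = 0.563559,  e^(−rT) = 0.976186
E₀ = V₀·N(d₁) − D·e^(−rT)·N(d₂)
   = 120.1445·0.733526 − 102.6386·0.976186·0.563559 = 31.663677
B₀ = V₀ − E₀ = 120.1445 − 31.663677 = 88.480823
spread = −(1/T)·ln(B₀/D) − r = −(1/2.5371)·ln(88.480823/102.6386) − 0.0095 = 0.04900311
in basis points: 0.04900311 × 10⁴ = 490.0311 bp

spread=490.0311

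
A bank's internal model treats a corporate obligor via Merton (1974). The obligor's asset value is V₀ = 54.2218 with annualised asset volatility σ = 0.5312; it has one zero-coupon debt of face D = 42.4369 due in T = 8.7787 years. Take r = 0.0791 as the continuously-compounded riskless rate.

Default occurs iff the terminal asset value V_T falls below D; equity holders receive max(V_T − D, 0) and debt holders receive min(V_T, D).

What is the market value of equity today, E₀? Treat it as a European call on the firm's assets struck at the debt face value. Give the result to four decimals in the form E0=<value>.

E0=40.7114

d₁ = [ln(V₀/D) + (r + σ²/2)T] / (σ√T)
   = [ln(54.2218/42.4369) + (0.0791 + 0.5·0.5312²)·8.7787] / (0.5312·√8.7787)
   = [0.245065 + 1.932953] / 1.573886 = 1.383848
d₂ = d₁ − σ√T = 1.383848 − 1.573886 = -0.190038
N(d₁) = 0.916797,  N(d₂) = 0.424640,  e^(−rT) = 0.499376
E₀ = V₀·N(d₁) − D·e^(−rT)·N(d₂)
   = 54.2218·0.916797 − 42.4369·0.499376·0.424640 = 40.711449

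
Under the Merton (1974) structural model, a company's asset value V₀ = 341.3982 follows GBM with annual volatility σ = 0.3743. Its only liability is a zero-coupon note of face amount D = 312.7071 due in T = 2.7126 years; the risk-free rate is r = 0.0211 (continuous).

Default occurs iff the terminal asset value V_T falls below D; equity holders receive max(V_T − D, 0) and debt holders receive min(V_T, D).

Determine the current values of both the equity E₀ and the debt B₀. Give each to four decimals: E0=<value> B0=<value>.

d₁ = [ln(V₀/D) + (r + σ²/2)T] / (σ√T)
   = [ln(341.3982/312.7071) + (0.0211 + 0.5·0.3743²)·2.7126] / (0.3743·√2.7126)
   = [0.087783 + 0.247254] / 0.616471 = 0.543475
d₂ = d₁ − σ√T = 0.543475 − 0.616471 = -0.072996
N(d₁) = 0.706599,  N(d₂) = 0.470905,  e^(−rT) = 0.944371
E₀ = V₀·N(d₁) − D·e^(−rT)·N(d₂)
   = 341.3982·0.706599 − 312.7071·0.944371·0.470905 = 102.167888
B₀ = V₀ − E₀ = 341.3982 − 102.167888 = 239.230312

E0=102.1679 B0=239.2303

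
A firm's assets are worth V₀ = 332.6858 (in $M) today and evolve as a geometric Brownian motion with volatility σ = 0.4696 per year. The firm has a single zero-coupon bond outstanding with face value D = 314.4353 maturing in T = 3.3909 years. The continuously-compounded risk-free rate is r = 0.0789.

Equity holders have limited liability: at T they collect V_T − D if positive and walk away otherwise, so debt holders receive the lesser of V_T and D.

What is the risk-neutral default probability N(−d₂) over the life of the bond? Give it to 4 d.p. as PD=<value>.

PD=0.5230

d₁ = [ln(V₀/D) + (r + σ²/2)T] / (σ√T)
   = [ln(332.6858/314.4353) + (0.0789 + 0.5·0.4696²)·3.3909] / (0.4696·√3.3909)
   = [0.056420 + 0.641430] / 0.864740 = 0.807005
d₂ = d₁ − σ√T = 0.807005 − 0.864740 = -0.057735
risk-neutral PD = N(−d₂) = N(0.057735) = 0.523020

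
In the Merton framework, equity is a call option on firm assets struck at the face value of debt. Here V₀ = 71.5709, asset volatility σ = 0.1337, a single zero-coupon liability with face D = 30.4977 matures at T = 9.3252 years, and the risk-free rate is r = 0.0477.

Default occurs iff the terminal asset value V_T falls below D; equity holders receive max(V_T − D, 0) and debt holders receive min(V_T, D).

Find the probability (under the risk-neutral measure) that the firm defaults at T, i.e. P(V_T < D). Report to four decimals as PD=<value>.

PD=0.0015

d₁ = [ln(V₀/D) + (r + σ²/2)T] / (σ√T)
   = [ln(71.5709/30.4977) + (0.0477 + 0.5·0.1337²)·9.3252] / (0.1337·√9.3252)
   = [0.853037 + 0.528159] / 0.408282 = 3.382945
d₂ = d₁ − σ√T = 3.382945 − 0.408282 = 2.974663
risk-neutral PD = N(−d₂) = N(-2.974663) = 0.001467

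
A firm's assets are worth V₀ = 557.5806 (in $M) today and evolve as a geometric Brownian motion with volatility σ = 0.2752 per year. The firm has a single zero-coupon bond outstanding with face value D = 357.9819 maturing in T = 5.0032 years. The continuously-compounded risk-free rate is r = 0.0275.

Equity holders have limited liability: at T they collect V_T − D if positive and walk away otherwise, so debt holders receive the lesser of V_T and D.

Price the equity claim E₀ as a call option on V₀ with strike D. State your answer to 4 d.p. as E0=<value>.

E0=268.7215

d₁ = [ln(V₀/D) + (r + σ²/2)T] / (σ√T)
   = [ln(557.5806/357.9819) + (0.0275 + 0.5·0.2752²)·5.0032] / (0.2752·√5.0032)
   = [0.443125 + 0.327047] / 0.615563 = 1.251166
d₂ = d₁ − σ√T = 1.251166 − 0.615563 = 0.635603
N(d₁) = 0.894563,  N(d₂) = 0.737483,  e^(−rT) = 0.871458
E₀ = V₀·N(d₁) − D·e^(−rT)·N(d₂)
   = 557.5806·0.894563 − 357.9819·0.871458·0.737483 = 268.721493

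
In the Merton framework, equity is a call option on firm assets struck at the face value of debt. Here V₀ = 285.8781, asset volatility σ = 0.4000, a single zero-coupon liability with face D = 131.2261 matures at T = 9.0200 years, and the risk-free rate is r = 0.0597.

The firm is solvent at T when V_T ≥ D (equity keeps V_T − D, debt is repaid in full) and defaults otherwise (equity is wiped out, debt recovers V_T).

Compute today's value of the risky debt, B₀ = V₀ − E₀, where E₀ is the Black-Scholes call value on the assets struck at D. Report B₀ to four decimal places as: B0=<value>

d₁ = [ln(V₀/D) + (r + σ²/2)T] / (σ√T)
   = [ln(285.8781/131.2261) + (0.0597 + 0.5·0.4000²)·9.0200] / (0.4000·√9.0200)
   = [0.778644 + 1.260094] / 1.201333 = 1.697064
d₂ = d₁ − σ√T = 1.697064 − 1.201333 = 0.495731
N(d₁) = 0.955158,  N(d₂) = 0.689958,  e^(−rT) = 0.583627
E₀ = V₀·N(d₁) − D·e^(−rT)·N(d₂)
   = 285.8781·0.955158 − 131.2261·0.583627·0.689958 = 220.216835
B₀ = V₀ − E₀ = 285.8781 − 220.216835 = 65.661265

B0=65.6613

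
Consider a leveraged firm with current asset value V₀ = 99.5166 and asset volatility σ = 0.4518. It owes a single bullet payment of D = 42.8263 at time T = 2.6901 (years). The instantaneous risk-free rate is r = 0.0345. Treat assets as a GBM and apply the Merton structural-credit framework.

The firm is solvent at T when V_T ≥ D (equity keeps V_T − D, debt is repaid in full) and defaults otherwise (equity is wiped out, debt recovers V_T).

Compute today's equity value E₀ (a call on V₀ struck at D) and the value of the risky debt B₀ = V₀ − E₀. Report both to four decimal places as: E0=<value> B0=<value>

E0=62.6550 B0=36.8616

d₁ = [ln(V₀/D) + (r + σ²/2)T] / (σ√T)
   = [ln(99.5166/42.8263) + (0.0345 + 0.5·0.4518²)·2.6901] / (0.4518·√2.6901)
   = [0.843172 + 0.367364] / 0.741021 = 1.633606
d₂ = d₁ − σ√T = 1.633606 − 0.741021 = 0.892586
N(d₁) = 0.948829,  N(d₂) = 0.813960,  e^(−rT) = 0.911368
E₀ = V₀·N(d₁) − D·e^(−rT)·N(d₂)
   = 99.5166·0.948829 − 42.8263·0.911368·0.813960 = 62.654960
B₀ = V₀ − E₀ = 99.5166 − 62.654960 = 36.861640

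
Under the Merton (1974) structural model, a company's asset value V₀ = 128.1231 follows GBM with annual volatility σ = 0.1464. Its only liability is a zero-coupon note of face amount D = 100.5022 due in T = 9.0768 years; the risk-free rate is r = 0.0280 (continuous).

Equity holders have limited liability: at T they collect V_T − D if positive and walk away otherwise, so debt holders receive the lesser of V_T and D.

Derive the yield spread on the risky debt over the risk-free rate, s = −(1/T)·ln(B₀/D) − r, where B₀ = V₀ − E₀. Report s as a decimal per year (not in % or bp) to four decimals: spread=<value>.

d₁ = [ln(V₀/D) + (r + σ²/2)T] / (σ√T)
   = [ln(128.1231/100.5022) + (0.0280 + 0.5·0.1464²)·9.0768] / (0.1464·√9.0768)
   = [0.242812 + 0.351422] / 0.441070 = 1.347255
d₂ = d₁ − σ√T = 1.347255 − 0.441070 = 0.906185
N(d₁) = 0.911051,  N(d₂) = 0.817581,  e^(−rT) = 0.775575
E₀ = V₀·N(d₁) − D·e^(−rT)·N(d₂)
   = 128.1231·0.911051 − 100.5022·0.775575·0.817581 = 52.998674
B₀ = V₀ − E₀ = 128.1231 − 52.998674 = 75.124426
spread = −(1/T)·ln(B₀/D) − r = −(1/9.0768)·ln(75.124426/100.5022) − 0.0280 = 0.00406349

spread=0.0041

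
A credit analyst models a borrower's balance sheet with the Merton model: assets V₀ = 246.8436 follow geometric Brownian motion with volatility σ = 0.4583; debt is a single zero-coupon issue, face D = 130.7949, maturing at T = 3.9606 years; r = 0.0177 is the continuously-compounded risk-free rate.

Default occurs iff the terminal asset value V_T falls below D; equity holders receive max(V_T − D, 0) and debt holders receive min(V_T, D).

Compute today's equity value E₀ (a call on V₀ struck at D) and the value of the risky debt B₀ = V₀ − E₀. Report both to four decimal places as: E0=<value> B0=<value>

E0=143.6722 B0=103.1714

d₁ = [ln(V₀/D) + (r + σ²/2)T] / (σ√T)
   = [ln(246.8436/130.7949) + (0.0177 + 0.5·0.4583²)·3.9606] / (0.4583·√3.9606)
   = [0.635124 + 0.486043] / 0.912075 = 1.229249
d₂ = d₁ − σ√T = 1.229249 − 0.912075 = 0.317175
N(d₁) = 0.890511,  N(d₂) = 0.624445,  e^(−rT) = 0.932298
E₀ = V₀·N(d₁) − D·e^(−rT)·N(d₂)
   = 246.8436·0.890511 − 130.7949·0.932298·0.624445 = 143.672236
B₀ = V₀ − E₀ = 246.8436 − 143.672236 = 103.171364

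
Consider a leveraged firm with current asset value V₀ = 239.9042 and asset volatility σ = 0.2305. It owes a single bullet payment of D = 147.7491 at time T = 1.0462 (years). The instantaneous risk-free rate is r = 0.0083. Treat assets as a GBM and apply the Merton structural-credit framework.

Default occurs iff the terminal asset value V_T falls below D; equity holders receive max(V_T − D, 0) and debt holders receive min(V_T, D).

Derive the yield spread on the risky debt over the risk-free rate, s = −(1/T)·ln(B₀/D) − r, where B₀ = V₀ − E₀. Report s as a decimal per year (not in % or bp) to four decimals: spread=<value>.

d₁ = [ln(V₀/D) + (r + σ²/2)T] / (σ√T)
   = [ln(239.9042/147.7491) + (0.0083 + 0.5·0.2305²)·1.0462] / (0.2305·√1.0462)
   = [0.484724 + 0.036476] / 0.235764 = 2.210681
d₂ = d₁ − σ√T = 2.210681 − 0.235764 = 1.974917
N(d₁) = 0.986471,  N(d₂) = 0.975861,  e^(−rT) = 0.991354
E₀ = V₀·N(d₁) − D·e^(−rT)·N(d₂)
   = 239.9042·0.986471 − 147.7491·0.991354·0.975861 = 93.722515
B₀ = V₀ − E₀ = 239.9042 − 93.722515 = 146.181685
spread = −(1/T)·ln(B₀/D) − r = −(1/1.0462)·ln(146.181685/147.7491) − 0.0083 = 0.00189432

spread=0.0019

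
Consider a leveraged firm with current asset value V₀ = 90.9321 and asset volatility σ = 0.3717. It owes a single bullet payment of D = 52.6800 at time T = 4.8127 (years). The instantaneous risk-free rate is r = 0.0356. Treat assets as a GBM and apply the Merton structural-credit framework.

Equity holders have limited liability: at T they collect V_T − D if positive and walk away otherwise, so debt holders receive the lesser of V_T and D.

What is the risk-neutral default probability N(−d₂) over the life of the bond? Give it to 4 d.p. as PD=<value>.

PD=0.3185

d₁ = [ln(V₀/D) + (r + σ²/2)T] / (σ√T)
   = [ln(90.9321/52.6800) + (0.0356 + 0.5·0.3717²)·4.8127] / (0.3717·√4.8127)
   = [0.545877 + 0.503796] / 0.815431 = 1.287262
d₂ = d₁ − σ√T = 1.287262 − 0.815431 = 0.471832
risk-neutral PD = N(−d₂) = N(-0.471832) = 0.318524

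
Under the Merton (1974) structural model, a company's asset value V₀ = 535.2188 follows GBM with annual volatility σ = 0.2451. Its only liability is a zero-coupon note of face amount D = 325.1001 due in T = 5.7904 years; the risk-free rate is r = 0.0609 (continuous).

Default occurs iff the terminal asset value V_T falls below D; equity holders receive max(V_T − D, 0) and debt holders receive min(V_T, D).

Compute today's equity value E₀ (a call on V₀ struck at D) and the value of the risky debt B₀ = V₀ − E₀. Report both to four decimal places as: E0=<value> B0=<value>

E0=313.3894 B0=221.8294

d₁ = [ln(V₀/D) + (r + σ²/2)T] / (σ√T)
   = [ln(535.2188/325.1001) + (0.0609 + 0.5·0.2451²)·5.7904] / (0.2451·√5.7904)
   = [0.498543 + 0.526562] / 0.589790 = 1.738083
d₂ = d₁ − σ√T = 1.738083 − 0.589790 = 1.148292
N(d₁) = 0.958902,  N(d₂) = 0.874576,  e^(−rT) = 0.702833
E₀ = V₀·N(d₁) − D·e^(−rT)·N(d₂)
   = 535.2188·0.958902 − 325.1001·0.702833·0.874576 = 313.389361
B₀ = V₀ − E₀ = 535.2188 − 313.389361 = 221.829439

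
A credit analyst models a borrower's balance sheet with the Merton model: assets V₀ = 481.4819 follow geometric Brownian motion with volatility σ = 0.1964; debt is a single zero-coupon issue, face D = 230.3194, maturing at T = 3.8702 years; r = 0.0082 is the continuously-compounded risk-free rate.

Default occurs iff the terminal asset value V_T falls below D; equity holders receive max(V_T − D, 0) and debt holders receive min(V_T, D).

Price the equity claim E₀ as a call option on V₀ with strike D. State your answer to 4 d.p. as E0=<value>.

d₁ = [ln(V₀/D) + (r + σ²/2)T] / (σ√T)
   = [ln(481.4819/230.3194) + (0.0082 + 0.5·0.1964²)·3.8702] / (0.1964·√3.8702)
   = [0.737402 + 0.106378] / 0.386374 = 2.183841
d₂ = d₁ − σ√T = 2.183841 − 0.386374 = 1.797466
N(d₁) = 0.985513,  N(d₂) = 0.963869,  e^(−rT) = 0.968763
E₀ = V₀·N(d₁) − D·e^(−rT)·N(d₂)
   = 481.4819·0.985513 − 230.3194·0.968763·0.963869 = 259.443529

E0=259.4435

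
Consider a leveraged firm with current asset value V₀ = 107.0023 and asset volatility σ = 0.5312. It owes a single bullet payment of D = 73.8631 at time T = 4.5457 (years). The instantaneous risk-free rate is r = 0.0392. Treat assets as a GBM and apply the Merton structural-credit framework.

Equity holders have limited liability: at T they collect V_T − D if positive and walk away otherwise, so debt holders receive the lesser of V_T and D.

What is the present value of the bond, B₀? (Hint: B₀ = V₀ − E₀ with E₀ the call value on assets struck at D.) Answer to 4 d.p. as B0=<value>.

B0=44.5847

d₁ = [ln(V₀/D) + (r + σ²/2)T] / (σ√T)
   = [ln(107.0023/73.8631) + (0.0392 + 0.5·0.5312²)·4.5457] / (0.5312·√4.5457)
   = [0.370637 + 0.819529] / 1.132553 = 1.050870
d₂ = d₁ − σ√T = 1.050870 − 1.132553 = -0.081682
N(d₁) = 0.853341,  N(d₂) = 0.467450,  e^(−rT) = 0.836782
E₀ = V₀·N(d₁) − D·e^(−rT)·N(d₂)
   = 107.0023·0.853341 − 73.8631·0.836782·0.467450 = 62.417630
B₀ = V₀ − E₀ = 107.0023 − 62.417630 = 44.584670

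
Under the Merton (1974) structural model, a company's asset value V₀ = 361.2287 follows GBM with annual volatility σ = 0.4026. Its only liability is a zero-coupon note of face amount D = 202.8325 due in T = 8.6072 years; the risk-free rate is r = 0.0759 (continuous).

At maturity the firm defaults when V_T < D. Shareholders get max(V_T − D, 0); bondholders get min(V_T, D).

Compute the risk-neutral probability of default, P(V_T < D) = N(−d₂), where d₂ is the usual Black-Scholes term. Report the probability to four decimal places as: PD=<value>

PD=0.3259

d₁ = [ln(V₀/D) + (r + σ²/2)T] / (σ√T)
   = [ln(361.2287/202.8325) + (0.0759 + 0.5·0.4026²)·8.6072] / (0.4026·√8.6072)
   = [0.577131 + 1.350843] / 1.181149 = 1.632287
d₂ = d₁ − σ√T = 1.632287 − 1.181149 = 0.451138
risk-neutral PD = N(−d₂) = N(-0.451138) = 0.325945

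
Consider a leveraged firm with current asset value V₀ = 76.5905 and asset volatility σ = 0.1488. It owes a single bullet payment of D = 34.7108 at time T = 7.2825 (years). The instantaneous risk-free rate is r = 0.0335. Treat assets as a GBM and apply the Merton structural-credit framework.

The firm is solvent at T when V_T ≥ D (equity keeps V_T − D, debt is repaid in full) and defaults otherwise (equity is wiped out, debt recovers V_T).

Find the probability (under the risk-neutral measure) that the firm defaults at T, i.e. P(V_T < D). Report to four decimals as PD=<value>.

d₁ = [ln(V₀/D) + (r + σ²/2)T] / (σ√T)
   = [ln(76.5905/34.7108) + (0.0335 + 0.5·0.1488²)·7.2825] / (0.1488·√7.2825)
   = [0.791422 + 0.324586] / 0.401553 = 2.779229
d₂ = d₁ − σ√T = 2.779229 − 0.401553 = 2.377676
risk-neutral PD = N(−d₂) = N(-2.377676) = 0.008711

PD=0.0087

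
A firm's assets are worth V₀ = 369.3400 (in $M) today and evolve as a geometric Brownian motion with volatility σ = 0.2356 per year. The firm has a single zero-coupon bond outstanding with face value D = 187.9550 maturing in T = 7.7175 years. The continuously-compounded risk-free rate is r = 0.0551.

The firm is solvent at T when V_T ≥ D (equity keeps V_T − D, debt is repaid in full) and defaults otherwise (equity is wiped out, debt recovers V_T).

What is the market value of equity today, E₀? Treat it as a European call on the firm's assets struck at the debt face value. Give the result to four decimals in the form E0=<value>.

E0=249.0498

d₁ = [ln(V₀/D) + (r + σ²/2)T] / (σ√T)
   = [ln(369.3400/187.9550) + (0.0551 + 0.5·0.2356²)·7.7175] / (0.2356·√7.7175)
   = [0.675515 + 0.639423] / 0.654506 = 2.009055
d₂ = d₁ − σ√T = 2.009055 − 0.654506 = 1.354549
N(d₁) = 0.977734,  N(d₂) = 0.912219,  e^(−rT) = 0.653617
E₀ = V₀·N(d₁) − D·e^(−rT)·N(d₂)
   = 369.3400·0.977734 − 187.9550·0.653617·0.912219 = 249.049783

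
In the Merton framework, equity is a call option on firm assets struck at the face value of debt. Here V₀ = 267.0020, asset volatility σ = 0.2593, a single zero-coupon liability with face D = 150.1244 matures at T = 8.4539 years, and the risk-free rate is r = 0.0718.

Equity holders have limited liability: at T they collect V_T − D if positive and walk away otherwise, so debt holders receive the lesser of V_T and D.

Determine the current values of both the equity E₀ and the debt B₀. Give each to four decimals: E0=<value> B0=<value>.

d₁ = [ln(V₀/D) + (r + σ²/2)T] / (σ√T)
   = [ln(267.0020/150.1244) + (0.0718 + 0.5·0.2593²)·8.4539] / (0.2593·√8.4539)
   = [0.575792 + 0.891195] / 0.753930 = 1.945787
d₂ = d₁ − σ√T = 1.945787 − 0.753930 = 1.191857
N(d₁) = 0.974160,  N(d₂) = 0.883341,  e^(−rT) = 0.544989
E₀ = V₀·N(d₁) − D·e^(−rT)·N(d₂)
   = 267.0020·0.974160 − 150.1244·0.544989·0.883341 = 187.831066
B₀ = V₀ − E₀ = 267.0020 − 187.831066 = 79.170934

E0=187.8311 B0=79.1709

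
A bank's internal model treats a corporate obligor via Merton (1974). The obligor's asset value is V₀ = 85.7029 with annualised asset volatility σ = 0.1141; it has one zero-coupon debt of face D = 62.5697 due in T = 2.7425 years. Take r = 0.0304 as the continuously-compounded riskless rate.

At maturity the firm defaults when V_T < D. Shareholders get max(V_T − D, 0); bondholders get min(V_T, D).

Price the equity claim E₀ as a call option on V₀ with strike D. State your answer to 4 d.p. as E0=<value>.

d₁ = [ln(V₀/D) + (r + σ²/2)T] / (σ√T)
   = [ln(85.7029/62.5697) + (0.0304 + 0.5·0.1141²)·2.7425] / (0.1141·√2.7425)
   = [0.314606 + 0.101224] / 0.188955 = 2.200678
d₂ = d₁ − σ√T = 2.200678 − 0.188955 = 2.011722
N(d₁) = 0.986121,  N(d₂) = 0.977875,  e^(−rT) = 0.920009
E₀ = V₀·N(d₁) − D·e^(−rT)·N(d₂)
   = 85.7029·0.986121 − 62.5697·0.920009·0.977875 = 28.222311

E0=28.2223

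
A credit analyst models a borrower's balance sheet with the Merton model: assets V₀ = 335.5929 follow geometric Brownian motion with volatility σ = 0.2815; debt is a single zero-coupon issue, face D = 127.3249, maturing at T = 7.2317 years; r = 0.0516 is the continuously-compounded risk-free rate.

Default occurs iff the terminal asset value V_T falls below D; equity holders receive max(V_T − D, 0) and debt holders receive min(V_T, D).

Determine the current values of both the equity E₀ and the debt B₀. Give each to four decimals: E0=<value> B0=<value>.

E0=249.7999 B0=85.7930

d₁ = [ln(V₀/D) + (r + σ²/2)T] / (σ√T)
   = [ln(335.5929/127.3249) + (0.0516 + 0.5·0.2815²)·7.2317] / (0.2815·√7.2317)
   = [0.969157 + 0.659684] / 0.757005 = 2.151691
d₂ = d₁ − σ√T = 2.151691 − 0.757005 = 1.394687
N(d₁) = 0.984289,  N(d₂) = 0.918445,  e^(−rT) = 0.688558
E₀ = V₀·N(d₁) − D·e^(−rT)·N(d₂)
   = 335.5929·0.984289 − 127.3249·0.688558·0.918445 = 249.799866
B₀ = V₀ − E₀ = 335.5929 − 249.799866 = 85.793034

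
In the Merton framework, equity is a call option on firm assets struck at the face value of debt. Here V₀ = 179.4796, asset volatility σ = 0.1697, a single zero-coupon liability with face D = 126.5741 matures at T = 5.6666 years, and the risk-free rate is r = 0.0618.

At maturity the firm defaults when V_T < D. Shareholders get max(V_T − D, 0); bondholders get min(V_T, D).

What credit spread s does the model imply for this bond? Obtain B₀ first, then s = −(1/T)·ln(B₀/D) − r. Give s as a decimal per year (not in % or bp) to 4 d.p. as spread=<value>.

d₁ = [ln(V₀/D) + (r + σ²/2)T] / (σ√T)
   = [ln(179.4796/126.5741) + (0.0618 + 0.5·0.1697²)·5.6666] / (0.1697·√5.6666)
   = [0.349234 + 0.431790] / 0.403964 = 1.933396
d₂ = d₁ − σ√T = 1.933396 − 0.403964 = 1.529431
N(d₁) = 0.973406,  N(d₂) = 0.936921,  e^(−rT) = 0.704550
E₀ = V₀·N(d₁) − D·e^(−rT)·N(d₂)
   = 179.4796·0.973406 − 126.5741·0.704550·0.936921 = 91.154003
B₀ = V₀ − E₀ = 179.4796 − 91.154003 = 88.325597
spread = −(1/T)·ln(B₀/D) − r = −(1/5.6666)·ln(88.325597/126.5741) − 0.0618 = 0.00169450

spread=0.0017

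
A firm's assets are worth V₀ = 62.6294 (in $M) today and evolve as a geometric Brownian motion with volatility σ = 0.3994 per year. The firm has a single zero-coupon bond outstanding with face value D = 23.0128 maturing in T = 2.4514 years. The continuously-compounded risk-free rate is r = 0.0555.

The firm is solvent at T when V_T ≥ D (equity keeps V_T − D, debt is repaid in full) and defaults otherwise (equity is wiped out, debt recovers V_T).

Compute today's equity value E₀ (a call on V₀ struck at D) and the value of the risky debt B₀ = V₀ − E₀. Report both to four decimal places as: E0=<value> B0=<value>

E0=42.8349 B0=19.7945

d₁ = [ln(V₀/D) + (r + σ²/2)T] / (σ√T)
   = [ln(62.6294/23.0128) + (0.0555 + 0.5·0.3994²)·2.4514] / (0.3994·√2.4514)
   = [1.001184 + 0.331577] / 0.625338 = 2.131263
d₂ = d₁ − σ√T = 2.131263 − 0.625338 = 1.505925
N(d₁) = 0.983466,  N(d₂) = 0.933957,  e^(−rT) = 0.872797
E₀ = V₀·N(d₁) − D·e^(−rT)·N(d₂)
   = 62.6294·0.983466 − 23.0128·0.872797·0.933957 = 42.834919
B₀ = V₀ − E₀ = 62.6294 − 42.834919 = 19.794481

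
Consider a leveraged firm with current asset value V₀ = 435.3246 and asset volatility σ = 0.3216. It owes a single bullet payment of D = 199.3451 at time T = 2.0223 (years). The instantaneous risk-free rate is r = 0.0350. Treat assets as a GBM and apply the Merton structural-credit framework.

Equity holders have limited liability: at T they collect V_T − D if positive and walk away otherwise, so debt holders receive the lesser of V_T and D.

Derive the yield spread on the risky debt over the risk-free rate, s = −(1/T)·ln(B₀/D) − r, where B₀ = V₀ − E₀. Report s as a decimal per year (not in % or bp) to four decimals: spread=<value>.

spread=0.0041

d₁ = [ln(V₀/D) + (r + σ²/2)T] / (σ√T)
   = [ln(435.3246/199.3451) + (0.0350 + 0.5·0.3216²)·2.0223] / (0.3216·√2.0223)
   = [0.781054 + 0.175360] / 0.457340 = 2.091257
d₂ = d₁ − σ√T = 2.091257 − 0.457340 = 1.633917
N(d₁) = 0.981747,  N(d₂) = 0.948862,  e^(−rT) = 0.931666
E₀ = V₀·N(d₁) − D·e^(−rT)·N(d₂)
   = 435.3246·0.981747 − 199.3451·0.931666·0.948862 = 251.153233
B₀ = V₀ − E₀ = 435.3246 − 251.153233 = 184.171367
spread = −(1/T)·ln(B₀/D) − r = −(1/2.0223)·ln(184.171367/199.3451) − 0.0350 = 0.00414890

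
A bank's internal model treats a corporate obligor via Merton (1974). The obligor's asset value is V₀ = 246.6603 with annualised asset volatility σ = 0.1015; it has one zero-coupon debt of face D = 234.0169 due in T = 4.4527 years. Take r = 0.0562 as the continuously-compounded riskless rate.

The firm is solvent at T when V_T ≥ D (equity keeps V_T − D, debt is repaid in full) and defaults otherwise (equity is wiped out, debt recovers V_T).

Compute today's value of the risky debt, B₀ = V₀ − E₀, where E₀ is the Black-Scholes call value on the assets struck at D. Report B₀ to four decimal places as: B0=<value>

d₁ = [ln(V₀/D) + (r + σ²/2)T] / (σ√T)
   = [ln(246.6603/234.0169) + (0.0562 + 0.5·0.1015²)·4.4527] / (0.1015·√4.4527)
   = [0.052619 + 0.273178] / 0.214179 = 1.521140
d₂ = d₁ − σ√T = 1.521140 − 0.214179 = 1.306961
N(d₁) = 0.935888,  N(d₂) = 0.904387,  e^(−rT) = 0.778613
E₀ = V₀·N(d₁) − D·e^(−rT)·N(d₂)
   = 246.6603·0.935888 − 234.0169·0.778613·0.904387 = 66.059345
B₀ = V₀ − E₀ = 246.6603 − 66.059345 = 180.600955

B0=180.6010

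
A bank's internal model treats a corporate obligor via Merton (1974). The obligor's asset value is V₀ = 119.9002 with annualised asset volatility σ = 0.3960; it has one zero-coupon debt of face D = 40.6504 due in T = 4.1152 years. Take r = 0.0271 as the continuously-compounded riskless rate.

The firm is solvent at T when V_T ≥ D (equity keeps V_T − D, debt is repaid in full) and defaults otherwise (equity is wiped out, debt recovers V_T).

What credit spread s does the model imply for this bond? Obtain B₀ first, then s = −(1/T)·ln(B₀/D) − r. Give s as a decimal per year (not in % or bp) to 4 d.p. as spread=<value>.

d₁ = [ln(V₀/D) + (r + σ²/2)T] / (σ√T)
   = [ln(119.9002/40.6504) + (0.0271 + 0.5·0.3960²)·4.1152] / (0.3960·√4.1152)
   = [1.081651 + 0.434187] / 0.803324 = 1.886957
d₂ = d₁ − σ√T = 1.886957 − 0.803324 = 1.083633
N(d₁) = 0.970417,  N(d₂) = 0.860736,  e^(−rT) = 0.894472
E₀ = V₀·N(d₁) − D·e^(−rT)·N(d₂)
   = 119.9002·0.970417 − 40.6504·0.894472·0.860736 = 85.056268
B₀ = V₀ − E₀ = 119.9002 − 85.056268 = 34.843932
spread = −(1/T)·ln(B₀/D) − r = −(1/4.1152)·ln(34.843932/40.6504) − 0.0271 = 0.01035375

spread=0.0104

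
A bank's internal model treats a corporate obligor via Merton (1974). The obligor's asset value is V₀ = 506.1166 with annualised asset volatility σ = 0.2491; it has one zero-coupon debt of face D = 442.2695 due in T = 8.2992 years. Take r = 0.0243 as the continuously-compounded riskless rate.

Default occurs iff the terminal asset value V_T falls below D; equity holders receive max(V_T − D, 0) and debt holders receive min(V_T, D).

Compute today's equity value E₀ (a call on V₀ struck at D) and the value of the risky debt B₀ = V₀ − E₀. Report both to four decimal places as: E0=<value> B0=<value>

d₁ = [ln(V₀/D) + (r + σ²/2)T] / (σ√T)
   = [ln(506.1166/442.2695) + (0.0243 + 0.5·0.2491²)·8.2992] / (0.2491·√8.2992)
   = [0.134848 + 0.459157] / 0.717616 = 0.827747
d₂ = d₁ − σ√T = 0.827747 − 0.717616 = 0.110132
N(d₁) = 0.796093,  N(d₂) = 0.543848,  e^(−rT) = 0.817364
E₀ = V₀·N(d₁) − D·e^(−rT)·N(d₂)
   = 506.1166·0.796093 − 442.2695·0.817364·0.543848 = 206.317677
B₀ = V₀ − E₀ = 506.1166 − 206.317677 = 299.798923

E0=206.3177 B0=299.7989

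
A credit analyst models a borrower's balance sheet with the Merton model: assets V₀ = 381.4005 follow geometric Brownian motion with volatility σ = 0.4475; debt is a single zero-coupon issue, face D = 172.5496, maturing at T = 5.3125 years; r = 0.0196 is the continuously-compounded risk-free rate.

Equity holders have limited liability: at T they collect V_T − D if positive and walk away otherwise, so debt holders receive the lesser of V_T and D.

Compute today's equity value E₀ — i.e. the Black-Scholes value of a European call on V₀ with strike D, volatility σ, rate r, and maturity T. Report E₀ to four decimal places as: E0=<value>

E0=250.5078

d₁ = [ln(V₀/D) + (r + σ²/2)T] / (σ√T)
   = [ln(381.4005/172.5496) + (0.0196 + 0.5·0.4475²)·5.3125] / (0.4475·√5.3125)
   = [0.793165 + 0.636056] / 1.031437 = 1.385661
d₂ = d₁ − σ√T = 1.385661 − 1.031437 = 0.354224
N(d₁) = 0.917075,  N(d₂) = 0.638415,  e^(−rT) = 0.901113
E₀ = V₀·N(d₁) − D·e^(−rT)·N(d₂)
   = 381.4005·0.917075 − 172.5496·0.901113·0.638415 = 250.507836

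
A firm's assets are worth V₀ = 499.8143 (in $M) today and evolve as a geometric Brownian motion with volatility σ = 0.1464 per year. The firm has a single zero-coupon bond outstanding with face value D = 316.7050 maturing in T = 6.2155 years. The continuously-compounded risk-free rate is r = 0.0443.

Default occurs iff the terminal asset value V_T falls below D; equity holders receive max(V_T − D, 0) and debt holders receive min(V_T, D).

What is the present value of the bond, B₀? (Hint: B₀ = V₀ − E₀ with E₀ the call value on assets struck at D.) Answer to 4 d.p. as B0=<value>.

d₁ = [ln(V₀/D) + (r + σ²/2)T] / (σ√T)
   = [ln(499.8143/316.7050) + (0.0443 + 0.5·0.1464²)·6.2155] / (0.1464·√6.2155)
   = [0.456266 + 0.341955] / 0.364988 = 2.186976
d₂ = d₁ − σ√T = 2.186976 − 0.364988 = 1.821987
N(d₁) = 0.985628,  N(d₂) = 0.965772,  e^(−rT) = 0.759309
E₀ = V₀·N(d₁) − D·e^(−rT)·N(d₂)
   = 499.8143·0.985628 − 316.7050·0.759309·0.965772 = 260.385135
B₀ = V₀ − E₀ = 499.8143 − 260.385135 = 239.429165

B0=239.4292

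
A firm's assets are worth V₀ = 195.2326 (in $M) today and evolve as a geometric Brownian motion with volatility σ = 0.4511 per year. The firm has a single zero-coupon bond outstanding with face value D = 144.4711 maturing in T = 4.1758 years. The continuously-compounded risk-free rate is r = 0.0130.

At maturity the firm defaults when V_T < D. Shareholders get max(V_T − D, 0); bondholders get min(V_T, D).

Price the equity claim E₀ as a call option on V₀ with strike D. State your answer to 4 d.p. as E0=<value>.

E0=92.1409

d₁ = [ln(V₀/D) + (r + σ²/2)T] / (σ√T)
   = [ln(195.2326/144.4711) + (0.0130 + 0.5·0.4511²)·4.1758] / (0.4511·√4.1758)
   = [0.301112 + 0.479155] / 0.921813 = 0.846448
d₂ = d₁ − σ√T = 0.846448 − 0.921813 = -0.075364
N(d₁) = 0.801349,  N(d₂) = 0.469962,  e^(−rT) = 0.947162
E₀ = V₀·N(d₁) − D·e^(−rT)·N(d₂)
   = 195.2326·0.801349 − 144.4711·0.947162·0.469962 = 92.140900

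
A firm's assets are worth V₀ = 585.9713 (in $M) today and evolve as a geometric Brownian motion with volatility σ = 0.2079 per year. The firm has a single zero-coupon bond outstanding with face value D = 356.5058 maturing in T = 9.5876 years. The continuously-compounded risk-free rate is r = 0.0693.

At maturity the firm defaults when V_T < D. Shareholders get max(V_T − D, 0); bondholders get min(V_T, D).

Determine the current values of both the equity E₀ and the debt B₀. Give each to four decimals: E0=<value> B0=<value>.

d₁ = [ln(V₀/D) + (r + σ²/2)T] / (σ√T)
   = [ln(585.9713/356.5058) + (0.0693 + 0.5·0.2079²)·9.5876] / (0.2079·√9.5876)
   = [0.496920 + 0.871620] / 0.643738 = 2.125926
d₂ = d₁ − σ√T = 2.125926 − 0.643738 = 1.482188
N(d₁) = 0.983245,  N(d₂) = 0.930855,  e^(−rT) = 0.514572
E₀ = V₀·N(d₁) − D·e^(−rT)·N(d₂)
   = 585.9713·0.983245 − 356.5058·0.514572·0.930855 = 405.390311
B₀ = V₀ − E₀ = 585.9713 − 405.390311 = 180.580989

E0=405.3903 B0=180.5810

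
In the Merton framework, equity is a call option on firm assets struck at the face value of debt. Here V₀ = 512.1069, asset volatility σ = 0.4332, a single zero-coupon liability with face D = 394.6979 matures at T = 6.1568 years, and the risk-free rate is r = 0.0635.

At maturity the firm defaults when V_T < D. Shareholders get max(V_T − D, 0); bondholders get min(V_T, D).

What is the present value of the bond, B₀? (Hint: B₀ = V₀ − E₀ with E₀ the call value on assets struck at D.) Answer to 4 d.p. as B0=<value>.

B0=205.5283

d₁ = [ln(V₀/D) + (r + σ²/2)T] / (σ√T)
   = [ln(512.1069/394.6979) + (0.0635 + 0.5·0.4332²)·6.1568] / (0.4332·√6.1568)
   = [0.260413 + 0.968656] / 1.074895 = 1.143432
d₂ = d₁ − σ√T = 1.143432 − 1.074895 = 0.068537
N(d₁) = 0.873570,  N(d₂) = 0.527321,  e^(−rT) = 0.676409
E₀ = V₀·N(d₁) − D·e^(−rT)·N(d₂)
   = 512.1069·0.873570 − 394.6979·0.676409·0.527321 = 306.578646
B₀ = V₀ − E₀ = 512.1069 − 306.578646 = 205.528254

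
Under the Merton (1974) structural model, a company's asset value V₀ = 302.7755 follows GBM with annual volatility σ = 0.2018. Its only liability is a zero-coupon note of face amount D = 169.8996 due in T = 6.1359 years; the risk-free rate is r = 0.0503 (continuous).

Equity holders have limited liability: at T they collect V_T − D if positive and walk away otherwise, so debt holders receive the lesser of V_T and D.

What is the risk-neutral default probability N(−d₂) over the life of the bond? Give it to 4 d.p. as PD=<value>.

d₁ = [ln(V₀/D) + (r + σ²/2)T] / (σ√T)
   = [ln(302.7755/169.8996) + (0.0503 + 0.5·0.2018²)·6.1359] / (0.2018·√6.1359)
   = [0.577784 + 0.433573] / 0.499874 = 2.023224
d₂ = d₁ − σ√T = 2.023224 − 0.499874 = 1.523350
risk-neutral PD = N(−d₂) = N(-1.523350) = 0.063836

PD=0.0638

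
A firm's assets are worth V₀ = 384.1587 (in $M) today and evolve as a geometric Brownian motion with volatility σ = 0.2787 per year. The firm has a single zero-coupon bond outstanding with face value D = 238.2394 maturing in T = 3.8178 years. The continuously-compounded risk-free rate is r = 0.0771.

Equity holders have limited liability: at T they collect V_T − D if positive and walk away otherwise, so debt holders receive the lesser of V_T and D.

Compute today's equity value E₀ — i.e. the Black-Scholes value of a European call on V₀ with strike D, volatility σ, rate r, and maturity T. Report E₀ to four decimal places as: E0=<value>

d₁ = [ln(V₀/D) + (r + σ²/2)T] / (σ√T)
   = [ln(384.1587/238.2394) + (0.0771 + 0.5·0.2787²)·3.8178] / (0.2787·√3.8178)
   = [0.477780 + 0.442624] / 0.544557 = 1.690187
d₂ = d₁ − σ√T = 1.690187 − 0.544557 = 1.145629
N(d₁) = 0.954504,  N(d₂) = 0.874026,  e^(−rT) = 0.745014
E₀ = V₀·N(d₁) − D·e^(−rT)·N(d₂)
   = 384.1587·0.954504 − 238.2394·0.745014·0.874026 = 211.548682

E0=211.5487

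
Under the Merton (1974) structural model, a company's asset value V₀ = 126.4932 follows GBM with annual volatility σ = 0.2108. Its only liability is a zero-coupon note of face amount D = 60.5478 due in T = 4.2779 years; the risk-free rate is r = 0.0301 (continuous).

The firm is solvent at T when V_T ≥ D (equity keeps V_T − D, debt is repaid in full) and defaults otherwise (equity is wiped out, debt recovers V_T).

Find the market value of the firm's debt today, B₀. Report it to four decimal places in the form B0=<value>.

d₁ = [ln(V₀/D) + (r + σ²/2)T] / (σ√T)
   = [ln(126.4932/60.5478) + (0.0301 + 0.5·0.2108²)·4.2779] / (0.2108·√4.2779)
   = [0.736755 + 0.223813] / 0.435999 = 2.203140
d₂ = d₁ − σ√T = 2.203140 − 0.435999 = 1.767141
N(d₁) = 0.986208,  N(d₂) = 0.961398,  e^(−rT) = 0.879181
E₀ = V₀·N(d₁) − D·e^(−rT)·N(d₂)
   = 126.4932·0.986208 − 60.5478·0.879181·0.961398 = 73.570988
B₀ = V₀ − E₀ = 126.4932 − 73.570988 = 52.922212

B0=52.9222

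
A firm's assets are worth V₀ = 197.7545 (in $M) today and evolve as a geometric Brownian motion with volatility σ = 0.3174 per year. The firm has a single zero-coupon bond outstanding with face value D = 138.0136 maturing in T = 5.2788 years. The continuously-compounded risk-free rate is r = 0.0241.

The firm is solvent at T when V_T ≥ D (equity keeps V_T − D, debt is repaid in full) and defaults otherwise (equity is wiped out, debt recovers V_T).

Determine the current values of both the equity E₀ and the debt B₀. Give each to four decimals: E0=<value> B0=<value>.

E0=92.6662 B0=105.0883

d₁ = [ln(V₀/D) + (r + σ²/2)T] / (σ√T)
   = [ln(197.7545/138.0136) + (0.0241 + 0.5·0.3174²)·5.2788] / (0.3174·√5.2788)
   = [0.359674 + 0.393120] / 0.729247 = 1.032289
d₂ = d₁ − σ√T = 1.032289 − 0.729247 = 0.303043
N(d₁) = 0.849032,  N(d₂) = 0.619071,  e^(−rT) = 0.880541
E₀ = V₀·N(d₁) − D·e^(−rT)·N(d₂)
   = 197.7545·0.849032 − 138.0136·0.880541·0.619071 = 92.666213
B₀ = V₀ − E₀ = 197.7545 − 92.666213 = 105.088287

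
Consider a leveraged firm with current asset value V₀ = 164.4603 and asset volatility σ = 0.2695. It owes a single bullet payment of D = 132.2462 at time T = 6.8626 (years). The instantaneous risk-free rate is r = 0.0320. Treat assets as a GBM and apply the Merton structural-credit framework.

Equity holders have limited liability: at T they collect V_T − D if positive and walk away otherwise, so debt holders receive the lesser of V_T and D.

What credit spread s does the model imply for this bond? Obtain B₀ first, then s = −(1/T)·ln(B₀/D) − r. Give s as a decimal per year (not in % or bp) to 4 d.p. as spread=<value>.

spread=0.0218

d₁ = [ln(V₀/D) + (r + σ²/2)T] / (σ√T)
   = [ln(164.4603/132.2462) + (0.0320 + 0.5·0.2695²)·6.8626] / (0.2695·√6.8626)
   = [0.218004 + 0.468819] / 0.705997 = 0.972841
d₂ = d₁ − σ√T = 0.972841 − 0.705997 = 0.266844
N(d₁) = 0.834684,  N(d₂) = 0.605205,  e^(−rT) = 0.802837
E₀ = V₀·N(d₁) − D·e^(−rT)·N(d₂)
   = 164.4603·0.834684 − 132.2462·0.802837·0.605205 = 73.016397
B₀ = V₀ − E₀ = 164.4603 − 73.016397 = 91.443903
spread = −(1/T)·ln(B₀/D) − r = −(1/6.8626)·ln(91.443903/132.2462) − 0.0320 = 0.02176091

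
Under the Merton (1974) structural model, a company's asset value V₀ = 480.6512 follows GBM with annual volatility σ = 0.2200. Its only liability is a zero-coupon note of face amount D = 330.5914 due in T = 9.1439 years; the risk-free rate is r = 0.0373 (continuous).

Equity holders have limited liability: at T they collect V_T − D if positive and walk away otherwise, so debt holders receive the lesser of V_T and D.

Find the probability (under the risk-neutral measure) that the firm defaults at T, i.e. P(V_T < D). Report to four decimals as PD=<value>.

d₁ = [ln(V₀/D) + (r + σ²/2)T] / (σ√T)
   = [ln(480.6512/330.5914) + (0.0373 + 0.5·0.2200²)·9.1439] / (0.2200·√9.1439)
   = [0.374259 + 0.562350] / 0.665255 = 1.407893
d₂ = d₁ − σ√T = 1.407893 − 0.665255 = 0.742638
risk-neutral PD = N(−d₂) = N(-0.742638) = 0.228851

PD=0.2289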